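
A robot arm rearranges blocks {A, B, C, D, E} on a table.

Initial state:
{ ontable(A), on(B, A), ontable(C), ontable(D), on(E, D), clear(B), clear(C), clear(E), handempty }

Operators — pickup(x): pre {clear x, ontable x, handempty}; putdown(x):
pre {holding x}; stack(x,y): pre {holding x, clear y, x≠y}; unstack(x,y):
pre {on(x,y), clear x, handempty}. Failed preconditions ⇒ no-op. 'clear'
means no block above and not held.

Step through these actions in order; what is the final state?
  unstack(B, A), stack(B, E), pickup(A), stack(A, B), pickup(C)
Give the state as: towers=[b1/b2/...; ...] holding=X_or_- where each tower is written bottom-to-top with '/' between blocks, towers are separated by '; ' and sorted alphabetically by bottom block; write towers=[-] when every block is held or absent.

towers=[D/E/B/A] holding=C

step 1 (unstack(B, A)): towers=[A; C; D/E] holding=B
step 2 (stack(B, E)): towers=[A; C; D/E/B] holding=-
step 3 (pickup(A)): towers=[C; D/E/B] holding=A
step 4 (stack(A, B)): towers=[C; D/E/B/A] holding=-
step 5 (pickup(C)): towers=[D/E/B/A] holding=C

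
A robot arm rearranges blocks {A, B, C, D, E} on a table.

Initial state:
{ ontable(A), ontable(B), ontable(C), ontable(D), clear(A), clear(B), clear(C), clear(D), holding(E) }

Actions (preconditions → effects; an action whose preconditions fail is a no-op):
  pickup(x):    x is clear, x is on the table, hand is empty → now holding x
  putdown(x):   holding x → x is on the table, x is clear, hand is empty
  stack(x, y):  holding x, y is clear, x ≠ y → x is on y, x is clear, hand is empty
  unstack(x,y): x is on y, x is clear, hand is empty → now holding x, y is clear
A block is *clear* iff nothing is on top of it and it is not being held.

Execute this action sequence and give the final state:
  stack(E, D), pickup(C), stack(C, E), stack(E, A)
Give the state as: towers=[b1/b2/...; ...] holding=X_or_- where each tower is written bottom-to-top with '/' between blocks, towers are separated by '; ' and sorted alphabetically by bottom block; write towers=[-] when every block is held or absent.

step 1 (stack(E, D)): towers=[A; B; C; D/E] holding=-
step 2 (pickup(C)): towers=[A; B; D/E] holding=C
step 3 (stack(C, E)): towers=[A; B; D/E/C] holding=-
step 4 (stack(E, A)) [no-op]: towers=[A; B; D/E/C] holding=-

towers=[A; B; D/E/C] holding=-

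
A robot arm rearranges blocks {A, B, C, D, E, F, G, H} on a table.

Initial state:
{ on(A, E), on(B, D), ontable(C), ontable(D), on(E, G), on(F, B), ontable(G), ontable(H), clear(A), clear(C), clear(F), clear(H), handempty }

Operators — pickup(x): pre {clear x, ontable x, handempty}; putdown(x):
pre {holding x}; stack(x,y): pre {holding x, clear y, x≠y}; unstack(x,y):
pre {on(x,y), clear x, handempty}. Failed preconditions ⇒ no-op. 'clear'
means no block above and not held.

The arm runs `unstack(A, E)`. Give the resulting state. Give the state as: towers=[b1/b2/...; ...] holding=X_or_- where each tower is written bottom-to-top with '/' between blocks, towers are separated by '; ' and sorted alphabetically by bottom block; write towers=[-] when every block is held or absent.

before: towers=[C; D/B/F; G/E/A; H] holding=-
pre[unstack(A, E)]: on(A,E) ✓, clear(A) ✓, handempty ✓
all met → apply unstack(A, E)
after:  towers=[C; D/B/F; G/E; H] holding=A

towers=[C; D/B/F; G/E; H] holding=A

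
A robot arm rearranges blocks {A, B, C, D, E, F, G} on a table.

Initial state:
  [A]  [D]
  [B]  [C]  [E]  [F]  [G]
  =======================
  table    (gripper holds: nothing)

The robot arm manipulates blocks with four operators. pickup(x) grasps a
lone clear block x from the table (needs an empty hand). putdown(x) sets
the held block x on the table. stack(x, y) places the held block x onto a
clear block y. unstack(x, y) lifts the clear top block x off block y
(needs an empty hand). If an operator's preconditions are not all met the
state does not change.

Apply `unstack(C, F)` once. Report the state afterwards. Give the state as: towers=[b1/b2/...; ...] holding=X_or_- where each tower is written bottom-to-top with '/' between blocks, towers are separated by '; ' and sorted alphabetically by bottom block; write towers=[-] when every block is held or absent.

before: towers=[B/A; C/D; E; F; G] holding=-
pre[unstack(C, F)]: on(C,F) ✗, clear(C) ✗, handempty ✓
on(C,F), clear(C) unmet → unstack(C, F) is a no-op
after:  towers=[B/A; C/D; E; F; G] holding=-

towers=[B/A; C/D; E; F; G] holding=-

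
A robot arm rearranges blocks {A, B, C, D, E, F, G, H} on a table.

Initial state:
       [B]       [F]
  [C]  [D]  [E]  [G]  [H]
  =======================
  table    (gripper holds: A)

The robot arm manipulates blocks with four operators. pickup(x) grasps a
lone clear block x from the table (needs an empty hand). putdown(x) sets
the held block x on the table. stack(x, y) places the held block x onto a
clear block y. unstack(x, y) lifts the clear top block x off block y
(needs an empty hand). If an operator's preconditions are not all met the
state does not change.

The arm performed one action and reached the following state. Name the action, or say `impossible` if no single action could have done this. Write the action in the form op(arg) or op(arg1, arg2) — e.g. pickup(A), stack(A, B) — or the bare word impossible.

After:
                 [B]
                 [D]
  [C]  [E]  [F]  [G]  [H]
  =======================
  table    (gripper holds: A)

target: towers=[C; E; F; G/D/B; H] holding=A
        putdown(A) → towers=[A; C; D/B; E; G/F; H] holding=-
       stack(A, E) → towers=[C; D/B; E/A; G/F; H] holding=-
       stack(A, H) → towers=[C; D/B; E; G/F; H/A] holding=-
       stack(A, B) → towers=[C; D/B/A; E; G/F; H] holding=-
       stack(A, F) → towers=[C; D/B; E; G/F/A; H] holding=-
       stack(A, C) → towers=[C/A; D/B; E; G/F; H] holding=-
none of the 6 applicable actions match → impossible

impossible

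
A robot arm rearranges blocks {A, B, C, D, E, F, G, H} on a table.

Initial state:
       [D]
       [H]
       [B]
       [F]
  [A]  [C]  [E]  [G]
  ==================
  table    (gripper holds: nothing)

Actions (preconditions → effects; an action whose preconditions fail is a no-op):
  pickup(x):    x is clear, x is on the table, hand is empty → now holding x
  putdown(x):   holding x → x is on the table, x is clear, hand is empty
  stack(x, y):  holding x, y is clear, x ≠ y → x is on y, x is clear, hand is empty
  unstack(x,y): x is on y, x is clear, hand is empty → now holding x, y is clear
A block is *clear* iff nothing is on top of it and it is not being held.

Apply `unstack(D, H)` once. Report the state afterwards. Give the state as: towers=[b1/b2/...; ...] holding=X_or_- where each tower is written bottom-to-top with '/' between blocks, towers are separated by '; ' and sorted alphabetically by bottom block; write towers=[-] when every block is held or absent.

towers=[A; C/F/B/H; E; G] holding=D

before: towers=[A; C/F/B/H/D; E; G] holding=-
pre[unstack(D, H)]: on(D,H) yes, clear(D) yes, handempty yes
all met → apply unstack(D, H)
after:  towers=[A; C/F/B/H; E; G] holding=D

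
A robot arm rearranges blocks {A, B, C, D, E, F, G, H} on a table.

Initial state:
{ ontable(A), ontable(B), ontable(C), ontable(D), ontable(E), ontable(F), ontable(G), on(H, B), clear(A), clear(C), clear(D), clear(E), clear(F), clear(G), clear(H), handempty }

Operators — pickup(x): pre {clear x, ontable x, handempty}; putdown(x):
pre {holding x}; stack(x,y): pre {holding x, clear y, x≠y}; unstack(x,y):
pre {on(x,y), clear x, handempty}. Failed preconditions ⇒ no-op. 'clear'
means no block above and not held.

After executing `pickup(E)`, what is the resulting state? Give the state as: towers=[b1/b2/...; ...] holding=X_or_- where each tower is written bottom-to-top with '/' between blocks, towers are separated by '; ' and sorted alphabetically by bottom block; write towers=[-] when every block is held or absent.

before: towers=[A; B/H; C; D; E; F; G] holding=-
pre[pickup(E)]: clear(E) yes, ontable(E) yes, handempty yes
all met → apply pickup(E)
after:  towers=[A; B/H; C; D; F; G] holding=E

towers=[A; B/H; C; D; F; G] holding=E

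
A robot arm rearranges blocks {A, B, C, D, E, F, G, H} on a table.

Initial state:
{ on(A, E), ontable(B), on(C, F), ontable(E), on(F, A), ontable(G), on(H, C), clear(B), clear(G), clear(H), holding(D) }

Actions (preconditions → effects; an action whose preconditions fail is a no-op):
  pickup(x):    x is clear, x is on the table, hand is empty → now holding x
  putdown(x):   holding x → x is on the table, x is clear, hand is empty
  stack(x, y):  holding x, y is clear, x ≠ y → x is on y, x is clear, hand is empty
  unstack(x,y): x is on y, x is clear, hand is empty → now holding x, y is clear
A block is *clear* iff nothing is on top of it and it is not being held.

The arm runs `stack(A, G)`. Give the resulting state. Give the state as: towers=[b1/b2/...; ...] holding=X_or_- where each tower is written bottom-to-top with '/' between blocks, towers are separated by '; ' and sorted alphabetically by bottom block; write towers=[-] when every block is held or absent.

towers=[B; E/A/F/C/H; G] holding=D

before: towers=[B; E/A/F/C/H; G] holding=D
pre[stack(A, G)]: holding(A) ✗, clear(G) ✓, A≠G ✓
holding(A) unmet → stack(A, G) is a no-op
after:  towers=[B; E/A/F/C/H; G] holding=D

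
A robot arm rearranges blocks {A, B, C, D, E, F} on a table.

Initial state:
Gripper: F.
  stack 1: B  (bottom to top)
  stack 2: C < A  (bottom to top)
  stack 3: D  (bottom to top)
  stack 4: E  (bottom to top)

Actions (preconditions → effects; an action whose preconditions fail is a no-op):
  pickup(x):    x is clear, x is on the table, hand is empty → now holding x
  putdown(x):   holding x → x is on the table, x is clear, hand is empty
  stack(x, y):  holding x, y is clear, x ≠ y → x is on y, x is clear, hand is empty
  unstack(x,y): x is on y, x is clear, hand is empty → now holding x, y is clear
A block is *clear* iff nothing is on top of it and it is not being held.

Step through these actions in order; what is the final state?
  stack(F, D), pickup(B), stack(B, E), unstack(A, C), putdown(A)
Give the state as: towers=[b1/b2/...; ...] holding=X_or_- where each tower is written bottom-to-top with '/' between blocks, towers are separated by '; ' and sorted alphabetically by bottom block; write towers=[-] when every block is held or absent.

step 1 (stack(F, D)): towers=[B; C/A; D/F; E] holding=-
step 2 (pickup(B)): towers=[C/A; D/F; E] holding=B
step 3 (stack(B, E)): towers=[C/A; D/F; E/B] holding=-
step 4 (unstack(A, C)): towers=[C; D/F; E/B] holding=A
step 5 (putdown(A)): towers=[A; C; D/F; E/B] holding=-

towers=[A; C; D/F; E/B] holding=-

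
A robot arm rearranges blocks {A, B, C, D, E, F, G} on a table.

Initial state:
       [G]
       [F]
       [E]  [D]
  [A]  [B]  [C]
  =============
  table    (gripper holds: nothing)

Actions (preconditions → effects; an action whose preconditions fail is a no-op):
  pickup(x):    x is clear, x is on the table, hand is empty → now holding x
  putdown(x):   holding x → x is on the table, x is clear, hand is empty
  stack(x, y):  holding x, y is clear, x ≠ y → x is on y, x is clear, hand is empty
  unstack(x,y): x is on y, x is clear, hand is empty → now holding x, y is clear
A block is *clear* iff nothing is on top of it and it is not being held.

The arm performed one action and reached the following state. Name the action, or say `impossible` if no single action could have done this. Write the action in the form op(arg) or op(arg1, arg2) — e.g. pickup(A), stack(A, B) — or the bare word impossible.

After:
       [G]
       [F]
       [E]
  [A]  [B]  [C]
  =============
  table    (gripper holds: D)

target: towers=[A; B/E/F/G; C] holding=D
     unstack(G, F) → towers=[A; B/E/F; C/D] holding=G
     unstack(D, C) → towers=[A; B/E/F/G; C] holding=D  ← match
         pickup(A) → towers=[B/E/F/G; C/D] holding=A

unstack(D, C)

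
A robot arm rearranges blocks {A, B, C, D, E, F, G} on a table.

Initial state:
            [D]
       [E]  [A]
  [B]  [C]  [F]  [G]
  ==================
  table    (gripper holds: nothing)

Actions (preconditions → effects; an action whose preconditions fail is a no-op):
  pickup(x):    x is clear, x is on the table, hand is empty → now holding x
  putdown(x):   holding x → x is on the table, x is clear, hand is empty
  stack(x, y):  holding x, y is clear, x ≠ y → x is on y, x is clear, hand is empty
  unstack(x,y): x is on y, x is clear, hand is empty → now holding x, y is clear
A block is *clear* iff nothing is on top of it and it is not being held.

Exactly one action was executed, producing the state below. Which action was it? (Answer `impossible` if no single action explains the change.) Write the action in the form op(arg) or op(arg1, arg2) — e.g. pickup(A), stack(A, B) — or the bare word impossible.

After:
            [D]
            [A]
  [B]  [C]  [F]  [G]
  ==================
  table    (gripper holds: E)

target: towers=[B; C; F/A/D; G] holding=E
         pickup(B) → towers=[C/E; F/A/D; G] holding=B
         pickup(G) → towers=[B; C/E; F/A/D] holding=G
     unstack(D, A) → towers=[B; C/E; F/A; G] holding=D
     unstack(E, C) → towers=[B; C; F/A/D; G] holding=E  ← match

unstack(E, C)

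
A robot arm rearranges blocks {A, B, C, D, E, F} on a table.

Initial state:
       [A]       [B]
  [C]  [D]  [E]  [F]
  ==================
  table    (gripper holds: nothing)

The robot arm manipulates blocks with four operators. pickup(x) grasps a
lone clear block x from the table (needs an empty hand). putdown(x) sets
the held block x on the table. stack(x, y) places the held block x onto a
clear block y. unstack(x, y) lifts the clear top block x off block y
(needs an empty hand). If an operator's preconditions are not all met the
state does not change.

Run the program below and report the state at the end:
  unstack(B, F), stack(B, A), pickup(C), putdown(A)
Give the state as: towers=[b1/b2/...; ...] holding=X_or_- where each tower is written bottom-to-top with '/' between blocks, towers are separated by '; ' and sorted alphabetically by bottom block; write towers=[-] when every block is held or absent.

step 1 (unstack(B, F)): towers=[C; D/A; E; F] holding=B
step 2 (stack(B, A)): towers=[C; D/A/B; E; F] holding=-
step 3 (pickup(C)): towers=[D/A/B; E; F] holding=C
step 4 (putdown(A)) [no-op]: towers=[D/A/B; E; F] holding=C

towers=[D/A/B; E; F] holding=C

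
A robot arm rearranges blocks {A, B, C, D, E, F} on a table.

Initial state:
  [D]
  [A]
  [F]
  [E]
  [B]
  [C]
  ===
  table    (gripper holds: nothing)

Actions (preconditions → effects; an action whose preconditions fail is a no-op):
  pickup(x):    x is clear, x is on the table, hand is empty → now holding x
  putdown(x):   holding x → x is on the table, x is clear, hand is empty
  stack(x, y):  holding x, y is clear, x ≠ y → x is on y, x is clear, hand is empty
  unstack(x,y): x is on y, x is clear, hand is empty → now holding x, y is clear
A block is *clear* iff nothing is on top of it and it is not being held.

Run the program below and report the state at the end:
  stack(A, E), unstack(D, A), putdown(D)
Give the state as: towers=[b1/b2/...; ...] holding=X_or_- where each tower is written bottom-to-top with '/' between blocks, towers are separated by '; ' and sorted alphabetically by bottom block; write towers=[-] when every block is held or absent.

towers=[C/B/E/F/A; D] holding=-

step 1 (stack(A, E)) [no-op]: towers=[C/B/E/F/A/D] holding=-
step 2 (unstack(D, A)): towers=[C/B/E/F/A] holding=D
step 3 (putdown(D)): towers=[C/B/E/F/A; D] holding=-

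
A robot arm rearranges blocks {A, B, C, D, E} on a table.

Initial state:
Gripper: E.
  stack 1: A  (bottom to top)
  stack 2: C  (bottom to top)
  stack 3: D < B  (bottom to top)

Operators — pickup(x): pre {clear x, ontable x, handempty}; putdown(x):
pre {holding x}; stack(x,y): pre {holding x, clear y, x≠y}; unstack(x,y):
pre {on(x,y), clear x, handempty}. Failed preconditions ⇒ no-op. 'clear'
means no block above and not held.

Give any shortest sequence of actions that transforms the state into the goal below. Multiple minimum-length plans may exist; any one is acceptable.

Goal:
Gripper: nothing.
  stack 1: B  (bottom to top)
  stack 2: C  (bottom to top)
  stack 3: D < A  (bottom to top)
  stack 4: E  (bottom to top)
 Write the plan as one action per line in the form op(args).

step 1 (putdown(E)): towers=[A; C; D/B; E] holding=-
step 2 (unstack(B, D)): towers=[A; C; D; E] holding=B
step 3 (putdown(B)): towers=[A; B; C; D; E] holding=-
step 4 (pickup(A)): towers=[B; C; D; E] holding=A
step 5 (stack(A, D)): towers=[B; C; D/A; E] holding=-
goal check: towers=[B; C; D/A; E] holding=- — reached (length 5, optimal by BFS)

putdown(E)
unstack(B, D)
putdown(B)
pickup(A)
stack(A, D)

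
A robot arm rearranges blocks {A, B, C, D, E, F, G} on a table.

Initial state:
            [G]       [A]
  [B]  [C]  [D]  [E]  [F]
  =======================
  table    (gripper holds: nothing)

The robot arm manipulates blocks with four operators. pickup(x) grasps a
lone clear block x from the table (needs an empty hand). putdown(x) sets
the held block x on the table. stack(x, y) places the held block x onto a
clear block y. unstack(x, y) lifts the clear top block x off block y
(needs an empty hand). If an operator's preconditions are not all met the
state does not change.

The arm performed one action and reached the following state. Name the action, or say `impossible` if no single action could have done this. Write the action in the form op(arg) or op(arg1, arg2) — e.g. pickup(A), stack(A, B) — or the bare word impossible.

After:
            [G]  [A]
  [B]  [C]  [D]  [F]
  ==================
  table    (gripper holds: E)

target: towers=[B; C; D/G; F/A] holding=E
         pickup(B) → towers=[C; D/G; E; F/A] holding=B
     unstack(G, D) → towers=[B; C; D; E; F/A] holding=G
     unstack(A, F) → towers=[B; C; D/G; E; F] holding=A
         pickup(E) → towers=[B; C; D/G; F/A] holding=E  ← match
         pickup(C) → towers=[B; D/G; E; F/A] holding=C

pickup(E)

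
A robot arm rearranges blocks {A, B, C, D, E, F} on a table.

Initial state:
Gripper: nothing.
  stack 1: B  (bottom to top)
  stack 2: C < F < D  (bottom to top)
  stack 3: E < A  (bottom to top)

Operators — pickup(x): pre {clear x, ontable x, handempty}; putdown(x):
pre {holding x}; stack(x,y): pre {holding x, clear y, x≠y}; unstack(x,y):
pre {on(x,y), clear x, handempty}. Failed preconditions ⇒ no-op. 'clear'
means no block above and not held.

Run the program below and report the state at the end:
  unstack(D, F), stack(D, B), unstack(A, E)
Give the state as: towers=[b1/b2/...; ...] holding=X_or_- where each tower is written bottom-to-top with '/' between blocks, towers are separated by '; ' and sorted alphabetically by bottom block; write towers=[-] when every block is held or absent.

towers=[B/D; C/F; E] holding=A

step 1 (unstack(D, F)): towers=[B; C/F; E/A] holding=D
step 2 (stack(D, B)): towers=[B/D; C/F; E/A] holding=-
step 3 (unstack(A, E)): towers=[B/D; C/F; E] holding=A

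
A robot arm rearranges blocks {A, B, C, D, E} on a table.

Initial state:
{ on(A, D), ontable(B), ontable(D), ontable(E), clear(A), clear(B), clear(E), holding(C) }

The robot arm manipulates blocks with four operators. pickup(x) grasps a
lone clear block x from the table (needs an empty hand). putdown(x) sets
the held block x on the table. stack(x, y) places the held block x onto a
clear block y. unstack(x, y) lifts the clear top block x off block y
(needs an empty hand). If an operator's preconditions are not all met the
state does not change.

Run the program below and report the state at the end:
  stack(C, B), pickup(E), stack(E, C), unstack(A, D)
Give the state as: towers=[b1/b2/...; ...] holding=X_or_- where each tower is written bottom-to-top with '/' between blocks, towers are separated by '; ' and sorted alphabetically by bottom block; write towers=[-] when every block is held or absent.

step 1 (stack(C, B)): towers=[B/C; D/A; E] holding=-
step 2 (pickup(E)): towers=[B/C; D/A] holding=E
step 3 (stack(E, C)): towers=[B/C/E; D/A] holding=-
step 4 (unstack(A, D)): towers=[B/C/E; D] holding=A

towers=[B/C/E; D] holding=A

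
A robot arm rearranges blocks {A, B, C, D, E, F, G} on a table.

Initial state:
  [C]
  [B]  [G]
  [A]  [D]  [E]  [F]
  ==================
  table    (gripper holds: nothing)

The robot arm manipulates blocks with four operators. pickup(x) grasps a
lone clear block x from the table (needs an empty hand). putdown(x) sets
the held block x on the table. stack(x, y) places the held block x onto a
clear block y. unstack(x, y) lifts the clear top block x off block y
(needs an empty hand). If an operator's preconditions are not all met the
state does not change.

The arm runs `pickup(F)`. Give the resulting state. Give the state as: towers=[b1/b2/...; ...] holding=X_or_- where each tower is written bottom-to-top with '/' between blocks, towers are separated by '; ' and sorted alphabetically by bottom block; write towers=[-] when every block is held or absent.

towers=[A/B/C; D/G; E] holding=F

before: towers=[A/B/C; D/G; E; F] holding=-
pre[pickup(F)]: clear(F) yes, ontable(F) yes, handempty yes
all met → apply pickup(F)
after:  towers=[A/B/C; D/G; E] holding=F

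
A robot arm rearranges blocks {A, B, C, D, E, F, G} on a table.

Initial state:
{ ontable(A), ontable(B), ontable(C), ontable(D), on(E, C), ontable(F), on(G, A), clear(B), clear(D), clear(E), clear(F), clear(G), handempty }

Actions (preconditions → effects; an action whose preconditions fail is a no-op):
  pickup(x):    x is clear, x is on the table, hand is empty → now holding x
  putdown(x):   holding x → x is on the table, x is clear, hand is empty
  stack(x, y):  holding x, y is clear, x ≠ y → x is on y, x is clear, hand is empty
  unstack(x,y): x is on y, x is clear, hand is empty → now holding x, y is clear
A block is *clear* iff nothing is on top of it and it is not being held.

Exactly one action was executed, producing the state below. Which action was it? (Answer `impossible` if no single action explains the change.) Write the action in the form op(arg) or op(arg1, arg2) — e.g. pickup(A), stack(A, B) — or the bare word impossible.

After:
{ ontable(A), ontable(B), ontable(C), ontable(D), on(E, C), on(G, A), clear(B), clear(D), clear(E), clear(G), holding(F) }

pickup(F)

target: towers=[A/G; B; C/E; D] holding=F
         pickup(B) → towers=[A/G; C/E; D; F] holding=B
         pickup(F) → towers=[A/G; B; C/E; D] holding=F  ← match
     unstack(G, A) → towers=[A; B; C/E; D; F] holding=G
         pickup(D) → towers=[A/G; B; C/E; F] holding=D
     unstack(E, C) → towers=[A/G; B; C; D; F] holding=E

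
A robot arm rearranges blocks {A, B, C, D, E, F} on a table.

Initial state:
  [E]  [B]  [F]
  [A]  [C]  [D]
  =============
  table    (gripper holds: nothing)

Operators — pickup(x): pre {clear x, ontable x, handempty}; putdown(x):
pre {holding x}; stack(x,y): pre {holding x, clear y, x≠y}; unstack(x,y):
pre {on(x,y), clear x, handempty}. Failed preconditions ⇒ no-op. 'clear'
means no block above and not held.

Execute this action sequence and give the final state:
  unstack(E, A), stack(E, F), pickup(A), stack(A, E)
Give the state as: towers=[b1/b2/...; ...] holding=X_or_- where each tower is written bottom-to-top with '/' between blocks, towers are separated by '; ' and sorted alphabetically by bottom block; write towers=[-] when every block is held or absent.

step 1 (unstack(E, A)): towers=[A; C/B; D/F] holding=E
step 2 (stack(E, F)): towers=[A; C/B; D/F/E] holding=-
step 3 (pickup(A)): towers=[C/B; D/F/E] holding=A
step 4 (stack(A, E)): towers=[C/B; D/F/E/A] holding=-

towers=[C/B; D/F/E/A] holding=-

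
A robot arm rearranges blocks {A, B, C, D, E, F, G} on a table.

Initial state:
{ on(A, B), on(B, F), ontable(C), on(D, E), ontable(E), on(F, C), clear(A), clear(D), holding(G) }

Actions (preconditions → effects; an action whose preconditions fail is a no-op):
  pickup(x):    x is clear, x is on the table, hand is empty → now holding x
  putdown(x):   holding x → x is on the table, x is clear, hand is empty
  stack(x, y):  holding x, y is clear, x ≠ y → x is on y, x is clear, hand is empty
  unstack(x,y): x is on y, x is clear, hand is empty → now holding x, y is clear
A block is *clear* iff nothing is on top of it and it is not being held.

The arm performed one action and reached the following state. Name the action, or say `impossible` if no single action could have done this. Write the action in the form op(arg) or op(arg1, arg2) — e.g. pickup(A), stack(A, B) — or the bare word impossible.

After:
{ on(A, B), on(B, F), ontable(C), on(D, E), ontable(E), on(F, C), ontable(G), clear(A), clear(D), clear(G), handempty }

target: towers=[C/F/B/A; E/D; G] holding=-
        putdown(G) → towers=[C/F/B/A; E/D; G] holding=-  ← match
       stack(G, D) → towers=[C/F/B/A; E/D/G] holding=-
       stack(G, A) → towers=[C/F/B/A/G; E/D] holding=-

putdown(G)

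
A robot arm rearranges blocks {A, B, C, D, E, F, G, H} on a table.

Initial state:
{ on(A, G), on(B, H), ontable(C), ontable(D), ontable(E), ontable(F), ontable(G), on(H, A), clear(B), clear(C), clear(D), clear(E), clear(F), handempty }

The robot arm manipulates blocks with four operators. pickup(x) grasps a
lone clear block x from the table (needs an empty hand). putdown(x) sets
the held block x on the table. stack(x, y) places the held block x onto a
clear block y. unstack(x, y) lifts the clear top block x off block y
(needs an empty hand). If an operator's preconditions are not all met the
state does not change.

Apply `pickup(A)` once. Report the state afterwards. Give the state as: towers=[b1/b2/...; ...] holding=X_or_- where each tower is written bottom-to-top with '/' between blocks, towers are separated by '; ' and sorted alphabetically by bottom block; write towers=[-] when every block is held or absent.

towers=[C; D; E; F; G/A/H/B] holding=-

before: towers=[C; D; E; F; G/A/H/B] holding=-
pre[pickup(A)]: clear(A) no, ontable(A) no, handempty yes
clear(A), ontable(A) unmet → pickup(A) is a no-op
after:  towers=[C; D; E; F; G/A/H/B] holding=-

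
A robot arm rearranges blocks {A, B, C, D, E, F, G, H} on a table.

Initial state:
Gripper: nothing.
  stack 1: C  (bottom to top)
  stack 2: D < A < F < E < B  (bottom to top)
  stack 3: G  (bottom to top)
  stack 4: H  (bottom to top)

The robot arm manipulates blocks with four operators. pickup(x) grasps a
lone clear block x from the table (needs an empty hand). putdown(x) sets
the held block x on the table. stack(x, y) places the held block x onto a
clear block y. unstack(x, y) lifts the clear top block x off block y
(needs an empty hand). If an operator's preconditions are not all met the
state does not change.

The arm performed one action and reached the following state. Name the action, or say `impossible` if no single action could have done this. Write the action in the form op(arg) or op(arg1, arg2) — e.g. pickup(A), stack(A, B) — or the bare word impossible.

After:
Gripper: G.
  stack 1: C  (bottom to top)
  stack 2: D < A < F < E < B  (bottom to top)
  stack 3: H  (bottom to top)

pickup(G)

target: towers=[C; D/A/F/E/B; H] holding=G
         pickup(G) → towers=[C; D/A/F/E/B; H] holding=G  ← match
         pickup(H) → towers=[C; D/A/F/E/B; G] holding=H
     unstack(B, E) → towers=[C; D/A/F/E; G; H] holding=B
         pickup(C) → towers=[D/A/F/E/B; G; H] holding=C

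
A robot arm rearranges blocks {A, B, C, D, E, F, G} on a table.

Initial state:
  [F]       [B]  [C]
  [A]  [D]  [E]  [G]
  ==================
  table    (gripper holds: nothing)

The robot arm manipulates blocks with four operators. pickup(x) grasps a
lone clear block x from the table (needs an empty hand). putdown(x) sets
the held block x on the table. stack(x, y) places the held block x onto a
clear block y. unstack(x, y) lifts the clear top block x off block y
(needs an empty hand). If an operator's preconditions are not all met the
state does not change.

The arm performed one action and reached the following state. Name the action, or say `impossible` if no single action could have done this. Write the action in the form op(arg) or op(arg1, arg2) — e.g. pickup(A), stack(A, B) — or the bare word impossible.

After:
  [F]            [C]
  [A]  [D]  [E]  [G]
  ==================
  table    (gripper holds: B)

target: towers=[A/F; D; E; G/C] holding=B
     unstack(B, E) → towers=[A/F; D; E; G/C] holding=B  ← match
     unstack(F, A) → towers=[A; D; E/B; G/C] holding=F
         pickup(D) → towers=[A/F; E/B; G/C] holding=D
     unstack(C, G) → towers=[A/F; D; E/B; G] holding=C

unstack(B, E)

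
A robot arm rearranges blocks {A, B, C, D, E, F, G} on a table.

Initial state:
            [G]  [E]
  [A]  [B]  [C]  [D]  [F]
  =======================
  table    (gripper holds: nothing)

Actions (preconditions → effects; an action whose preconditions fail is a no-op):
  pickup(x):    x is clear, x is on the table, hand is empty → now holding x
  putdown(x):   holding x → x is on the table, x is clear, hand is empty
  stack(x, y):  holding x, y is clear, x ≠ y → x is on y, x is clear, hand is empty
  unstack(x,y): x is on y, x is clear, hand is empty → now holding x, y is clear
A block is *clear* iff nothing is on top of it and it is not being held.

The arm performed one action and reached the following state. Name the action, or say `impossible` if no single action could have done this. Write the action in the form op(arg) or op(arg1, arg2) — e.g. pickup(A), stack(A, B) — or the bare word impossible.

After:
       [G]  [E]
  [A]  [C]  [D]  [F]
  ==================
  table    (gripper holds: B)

pickup(B)

target: towers=[A; C/G; D/E; F] holding=B
         pickup(B) → towers=[A; C/G; D/E; F] holding=B  ← match
         pickup(F) → towers=[A; B; C/G; D/E] holding=F
     unstack(G, C) → towers=[A; B; C; D/E; F] holding=G
         pickup(A) → towers=[B; C/G; D/E; F] holding=A
     unstack(E, D) → towers=[A; B; C/G; D; F] holding=E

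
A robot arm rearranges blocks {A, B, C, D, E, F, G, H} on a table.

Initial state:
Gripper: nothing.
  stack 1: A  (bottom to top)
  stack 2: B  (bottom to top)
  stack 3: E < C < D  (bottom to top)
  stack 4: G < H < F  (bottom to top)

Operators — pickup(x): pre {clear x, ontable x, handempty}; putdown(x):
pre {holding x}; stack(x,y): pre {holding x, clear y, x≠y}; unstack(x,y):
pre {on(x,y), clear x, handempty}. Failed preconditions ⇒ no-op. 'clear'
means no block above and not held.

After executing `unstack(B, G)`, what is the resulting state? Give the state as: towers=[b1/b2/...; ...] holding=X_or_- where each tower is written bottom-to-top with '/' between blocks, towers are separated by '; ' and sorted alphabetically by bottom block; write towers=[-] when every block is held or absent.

before: towers=[A; B; E/C/D; G/H/F] holding=-
pre[unstack(B, G)]: on(B,G) ✗, clear(B) ✓, handempty ✓
on(B,G) unmet → unstack(B, G) is a no-op
after:  towers=[A; B; E/C/D; G/H/F] holding=-

towers=[A; B; E/C/D; G/H/F] holding=-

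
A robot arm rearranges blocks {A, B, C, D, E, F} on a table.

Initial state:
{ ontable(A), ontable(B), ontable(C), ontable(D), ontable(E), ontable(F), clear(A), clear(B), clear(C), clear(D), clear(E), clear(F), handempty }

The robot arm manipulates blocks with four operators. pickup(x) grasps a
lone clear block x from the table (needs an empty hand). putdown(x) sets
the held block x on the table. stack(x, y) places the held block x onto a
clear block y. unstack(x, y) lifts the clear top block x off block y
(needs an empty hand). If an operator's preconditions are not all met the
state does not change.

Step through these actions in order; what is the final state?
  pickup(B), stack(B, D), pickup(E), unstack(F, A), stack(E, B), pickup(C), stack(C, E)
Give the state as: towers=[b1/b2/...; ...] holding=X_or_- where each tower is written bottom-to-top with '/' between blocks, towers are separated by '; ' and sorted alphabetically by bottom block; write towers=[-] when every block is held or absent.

towers=[A; D/B/E/C; F] holding=-

step 1 (pickup(B)): towers=[A; C; D; E; F] holding=B
step 2 (stack(B, D)): towers=[A; C; D/B; E; F] holding=-
step 3 (pickup(E)): towers=[A; C; D/B; F] holding=E
step 4 (unstack(F, A)) [no-op]: towers=[A; C; D/B; F] holding=E
step 5 (stack(E, B)): towers=[A; C; D/B/E; F] holding=-
step 6 (pickup(C)): towers=[A; D/B/E; F] holding=C
step 7 (stack(C, E)): towers=[A; D/B/E/C; F] holding=-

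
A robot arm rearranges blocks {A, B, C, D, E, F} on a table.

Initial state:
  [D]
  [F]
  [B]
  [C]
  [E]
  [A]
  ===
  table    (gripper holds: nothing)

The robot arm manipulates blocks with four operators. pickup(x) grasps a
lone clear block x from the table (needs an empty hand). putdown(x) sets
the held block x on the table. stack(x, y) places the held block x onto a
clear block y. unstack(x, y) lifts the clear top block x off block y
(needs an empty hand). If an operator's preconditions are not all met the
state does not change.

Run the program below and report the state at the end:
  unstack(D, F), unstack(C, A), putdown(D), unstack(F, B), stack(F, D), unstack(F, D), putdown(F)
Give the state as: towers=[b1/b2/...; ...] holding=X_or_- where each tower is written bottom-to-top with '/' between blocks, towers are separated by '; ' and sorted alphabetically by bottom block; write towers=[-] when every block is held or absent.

towers=[A/E/C/B; D; F] holding=-

step 1 (unstack(D, F)): towers=[A/E/C/B/F] holding=D
step 2 (unstack(C, A)) [no-op]: towers=[A/E/C/B/F] holding=D
step 3 (putdown(D)): towers=[A/E/C/B/F; D] holding=-
step 4 (unstack(F, B)): towers=[A/E/C/B; D] holding=F
step 5 (stack(F, D)): towers=[A/E/C/B; D/F] holding=-
step 6 (unstack(F, D)): towers=[A/E/C/B; D] holding=F
step 7 (putdown(F)): towers=[A/E/C/B; D; F] holding=-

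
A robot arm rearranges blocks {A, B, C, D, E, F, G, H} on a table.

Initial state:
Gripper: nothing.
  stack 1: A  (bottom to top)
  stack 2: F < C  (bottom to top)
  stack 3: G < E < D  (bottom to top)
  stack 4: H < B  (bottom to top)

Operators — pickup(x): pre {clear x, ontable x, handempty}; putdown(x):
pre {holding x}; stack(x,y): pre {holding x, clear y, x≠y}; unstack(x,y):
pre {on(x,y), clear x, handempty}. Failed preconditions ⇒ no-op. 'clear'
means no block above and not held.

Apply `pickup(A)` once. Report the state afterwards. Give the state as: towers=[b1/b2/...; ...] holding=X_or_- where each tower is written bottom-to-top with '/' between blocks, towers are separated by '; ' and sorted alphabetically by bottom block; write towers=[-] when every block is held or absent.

towers=[F/C; G/E/D; H/B] holding=A

before: towers=[A; F/C; G/E/D; H/B] holding=-
pre[pickup(A)]: clear(A) ✓, ontable(A) ✓, handempty ✓
all met → apply pickup(A)
after:  towers=[F/C; G/E/D; H/B] holding=A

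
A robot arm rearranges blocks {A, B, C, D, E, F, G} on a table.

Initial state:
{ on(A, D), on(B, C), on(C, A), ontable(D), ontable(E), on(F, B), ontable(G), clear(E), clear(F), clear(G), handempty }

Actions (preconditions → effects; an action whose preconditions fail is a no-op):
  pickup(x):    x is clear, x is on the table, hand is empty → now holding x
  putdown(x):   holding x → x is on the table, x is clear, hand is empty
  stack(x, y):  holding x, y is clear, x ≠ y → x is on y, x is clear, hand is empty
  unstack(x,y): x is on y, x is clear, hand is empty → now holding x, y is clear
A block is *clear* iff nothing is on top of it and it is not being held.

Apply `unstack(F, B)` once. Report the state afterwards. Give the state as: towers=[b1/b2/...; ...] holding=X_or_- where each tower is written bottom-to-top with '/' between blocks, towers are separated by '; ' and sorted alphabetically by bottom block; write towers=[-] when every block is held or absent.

before: towers=[D/A/C/B/F; E; G] holding=-
pre[unstack(F, B)]: on(F,B) ✓, clear(F) ✓, handempty ✓
all met → apply unstack(F, B)
after:  towers=[D/A/C/B; E; G] holding=F

towers=[D/A/C/B; E; G] holding=F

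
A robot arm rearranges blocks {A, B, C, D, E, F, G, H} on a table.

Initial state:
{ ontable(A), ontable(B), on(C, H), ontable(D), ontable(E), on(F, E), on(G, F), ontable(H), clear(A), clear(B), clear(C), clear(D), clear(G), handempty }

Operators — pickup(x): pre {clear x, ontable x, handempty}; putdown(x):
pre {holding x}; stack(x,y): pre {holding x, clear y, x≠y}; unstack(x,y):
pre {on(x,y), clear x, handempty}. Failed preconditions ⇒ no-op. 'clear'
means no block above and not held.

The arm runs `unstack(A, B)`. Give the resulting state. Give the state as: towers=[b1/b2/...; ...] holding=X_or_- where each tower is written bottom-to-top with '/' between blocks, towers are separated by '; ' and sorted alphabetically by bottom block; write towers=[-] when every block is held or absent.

before: towers=[A; B; D; E/F/G; H/C] holding=-
pre[unstack(A, B)]: on(A,B) fail, clear(A) ok, handempty ok
on(A,B) unmet → unstack(A, B) is a no-op
after:  towers=[A; B; D; E/F/G; H/C] holding=-

towers=[A; B; D; E/F/G; H/C] holding=-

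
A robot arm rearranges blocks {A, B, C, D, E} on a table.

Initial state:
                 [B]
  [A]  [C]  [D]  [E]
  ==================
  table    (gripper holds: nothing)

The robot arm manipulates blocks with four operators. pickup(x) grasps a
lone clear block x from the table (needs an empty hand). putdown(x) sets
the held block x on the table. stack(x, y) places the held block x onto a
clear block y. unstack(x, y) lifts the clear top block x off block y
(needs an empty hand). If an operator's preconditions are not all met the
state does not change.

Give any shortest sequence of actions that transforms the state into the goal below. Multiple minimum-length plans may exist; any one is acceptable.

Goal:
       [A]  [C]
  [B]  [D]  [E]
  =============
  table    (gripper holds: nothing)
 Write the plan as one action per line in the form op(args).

unstack(B, E)
putdown(B)
pickup(A)
stack(A, D)
pickup(C)
stack(C, E)

step 1 (unstack(B, E)): towers=[A; C; D; E] holding=B
step 2 (putdown(B)): towers=[A; B; C; D; E] holding=-
step 3 (pickup(A)): towers=[B; C; D; E] holding=A
step 4 (stack(A, D)): towers=[B; C; D/A; E] holding=-
step 5 (pickup(C)): towers=[B; D/A; E] holding=C
step 6 (stack(C, E)): towers=[B; D/A; E/C] holding=-
goal check: towers=[B; D/A; E/C] holding=- — reached (length 6, optimal by BFS)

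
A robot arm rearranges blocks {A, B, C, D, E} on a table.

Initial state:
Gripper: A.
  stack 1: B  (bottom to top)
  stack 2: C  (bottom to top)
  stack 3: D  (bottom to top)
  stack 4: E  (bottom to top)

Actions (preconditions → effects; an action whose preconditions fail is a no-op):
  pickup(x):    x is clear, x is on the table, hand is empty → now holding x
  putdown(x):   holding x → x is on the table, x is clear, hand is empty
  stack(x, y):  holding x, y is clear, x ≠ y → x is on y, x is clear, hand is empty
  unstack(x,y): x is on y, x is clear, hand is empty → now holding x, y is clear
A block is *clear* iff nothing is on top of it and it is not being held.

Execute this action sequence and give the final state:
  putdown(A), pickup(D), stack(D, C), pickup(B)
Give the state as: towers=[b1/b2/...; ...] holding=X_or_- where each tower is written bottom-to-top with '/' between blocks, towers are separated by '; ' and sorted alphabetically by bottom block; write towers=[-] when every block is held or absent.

step 1 (putdown(A)): towers=[A; B; C; D; E] holding=-
step 2 (pickup(D)): towers=[A; B; C; E] holding=D
step 3 (stack(D, C)): towers=[A; B; C/D; E] holding=-
step 4 (pickup(B)): towers=[A; C/D; E] holding=B

towers=[A; C/D; E] holding=B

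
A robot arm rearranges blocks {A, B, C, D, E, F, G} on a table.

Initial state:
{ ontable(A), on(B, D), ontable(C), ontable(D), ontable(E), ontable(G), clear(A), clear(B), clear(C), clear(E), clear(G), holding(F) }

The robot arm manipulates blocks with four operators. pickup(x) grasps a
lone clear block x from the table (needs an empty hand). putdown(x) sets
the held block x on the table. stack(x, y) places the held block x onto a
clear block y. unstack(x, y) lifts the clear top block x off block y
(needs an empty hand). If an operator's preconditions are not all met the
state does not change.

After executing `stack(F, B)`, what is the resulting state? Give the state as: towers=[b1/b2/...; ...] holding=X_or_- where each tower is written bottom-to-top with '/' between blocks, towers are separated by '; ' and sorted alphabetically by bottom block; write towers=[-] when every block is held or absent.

towers=[A; C; D/B/F; E; G] holding=-

before: towers=[A; C; D/B; E; G] holding=F
pre[stack(F, B)]: holding(F) yes, clear(B) yes, F≠B yes
all met → apply stack(F, B)
after:  towers=[A; C; D/B/F; E; G] holding=-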